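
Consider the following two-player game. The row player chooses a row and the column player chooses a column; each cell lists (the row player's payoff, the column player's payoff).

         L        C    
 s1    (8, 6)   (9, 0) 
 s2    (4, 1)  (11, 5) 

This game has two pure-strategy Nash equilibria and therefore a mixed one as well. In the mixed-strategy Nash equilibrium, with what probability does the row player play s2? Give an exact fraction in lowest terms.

The row player's mix p on s1 must make the column player indifferent between L and C.
The column player's payoff from L: 6p + 1(1−p). From C: 0p + 5(1−p).
Set equal: 6p = 4(1−p) → p = 4/10 = 2/5.
Probability on s2 is 1 − 2/5 = 3/5.

3/5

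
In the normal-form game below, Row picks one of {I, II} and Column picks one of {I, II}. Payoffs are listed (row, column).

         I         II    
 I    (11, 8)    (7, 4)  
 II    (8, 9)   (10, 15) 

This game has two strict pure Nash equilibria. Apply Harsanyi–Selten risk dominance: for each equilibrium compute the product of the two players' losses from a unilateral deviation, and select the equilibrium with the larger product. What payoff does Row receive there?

10

At both I: Row loses 11 − 8 = 3 by deviating; Column loses 8 − 4 = 4. Product = 3·4 = 12.
At both II: Row loses 10 − 7 = 3 by deviating; Column loses 15 − 9 = 6. Product = 3·6 = 18.
18 > 12, so both II is risk-dominant. Row's payoff there is 10.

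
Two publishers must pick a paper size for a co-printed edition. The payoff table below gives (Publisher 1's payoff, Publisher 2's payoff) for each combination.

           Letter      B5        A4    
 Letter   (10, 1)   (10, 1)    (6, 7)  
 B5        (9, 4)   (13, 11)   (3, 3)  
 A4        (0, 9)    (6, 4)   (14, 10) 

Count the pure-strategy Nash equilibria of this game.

Both B5: Publisher 1 gets 13 (best alternative 10); Publisher 2 gets 11 (best alternative 4). Neither deviates — NE.
Both A4: Publisher 1 gets 14 (best alternative 6); Publisher 2 gets 10 (best alternative 9). Neither deviates — NE.
Both Letter is not a NE: Publisher 2 would switch to A4 (7 > 1).
No other cell survives both best-response checks, so there are 2 pure NE.

2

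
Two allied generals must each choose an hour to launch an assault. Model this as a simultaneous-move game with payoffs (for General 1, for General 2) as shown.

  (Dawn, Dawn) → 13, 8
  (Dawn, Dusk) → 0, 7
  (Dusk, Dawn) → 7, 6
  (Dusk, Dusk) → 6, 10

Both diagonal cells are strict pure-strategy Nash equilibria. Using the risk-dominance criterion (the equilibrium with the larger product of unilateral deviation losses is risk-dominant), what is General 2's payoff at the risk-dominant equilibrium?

10

At both Dawn: General 1 loses 13 − 7 = 6 by deviating; General 2 loses 8 − 7 = 1. Product = 6·1 = 6.
At both Dusk: General 1 loses 6 − 0 = 6 by deviating; General 2 loses 10 − 6 = 4. Product = 6·4 = 24.
24 > 6, so both Dusk is risk-dominant. General 2's payoff there is 10.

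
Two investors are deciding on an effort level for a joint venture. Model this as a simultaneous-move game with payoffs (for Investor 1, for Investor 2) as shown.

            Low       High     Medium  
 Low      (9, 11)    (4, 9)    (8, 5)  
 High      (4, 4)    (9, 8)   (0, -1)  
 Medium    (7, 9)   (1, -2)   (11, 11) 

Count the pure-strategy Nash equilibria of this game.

3

Both Low: Investor 1 gets 9 (best alternative 7); Investor 2 gets 11 (best alternative 9). Neither deviates — NE.
Both High: Investor 1 gets 9 (best alternative 4); Investor 2 gets 8 (best alternative 4). Neither deviates — NE.
Both Medium: Investor 1 gets 11 (best alternative 8); Investor 2 gets 11 (best alternative 9). Neither deviates — NE.
(High, Low) is not a NE: Investor 1 would switch to Low (9 > 4).
No other cell survives both best-response checks, so there are 3 pure NE.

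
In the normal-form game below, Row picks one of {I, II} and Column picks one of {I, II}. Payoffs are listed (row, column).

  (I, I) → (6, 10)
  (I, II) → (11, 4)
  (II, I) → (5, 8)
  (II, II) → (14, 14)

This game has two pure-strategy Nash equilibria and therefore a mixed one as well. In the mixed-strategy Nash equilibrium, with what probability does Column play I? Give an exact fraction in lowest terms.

3/4

Column's mix q on I must make Row indifferent between I and II.
Row's payoff from I: 6q + 11(1−q). From II: 5q + 14(1−q).
Set equal: 1q = 3(1−q) → q = 3/4.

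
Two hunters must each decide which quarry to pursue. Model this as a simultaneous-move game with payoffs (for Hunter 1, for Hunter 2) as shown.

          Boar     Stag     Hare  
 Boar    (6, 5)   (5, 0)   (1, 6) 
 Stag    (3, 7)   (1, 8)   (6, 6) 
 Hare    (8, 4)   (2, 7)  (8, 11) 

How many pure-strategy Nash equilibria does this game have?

1

Both Hare: Hunter 1 gets 8 (best alternative 6); Hunter 2 gets 11 (best alternative 7). Neither deviates — NE.
Both Stag is not a NE: Hunter 1 would switch to Boar (5 > 1).
No other cell survives both best-response checks, so there is 1 pure NE.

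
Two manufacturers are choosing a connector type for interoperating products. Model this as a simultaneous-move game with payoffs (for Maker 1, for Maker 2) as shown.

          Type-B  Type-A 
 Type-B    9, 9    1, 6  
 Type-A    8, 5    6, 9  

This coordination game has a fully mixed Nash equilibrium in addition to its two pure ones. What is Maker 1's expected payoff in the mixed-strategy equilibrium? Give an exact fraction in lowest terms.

Maker 2 mixes with probability q on Type-B, chosen so Maker 1 is indifferent: 9q + 1(1−q) = 8q + 6(1−q) gives q = 5/6.
Maker 1's expected payoff (from either row, since indifferent) is 9·5/6 + 1·1/6 = 23/3.

23/3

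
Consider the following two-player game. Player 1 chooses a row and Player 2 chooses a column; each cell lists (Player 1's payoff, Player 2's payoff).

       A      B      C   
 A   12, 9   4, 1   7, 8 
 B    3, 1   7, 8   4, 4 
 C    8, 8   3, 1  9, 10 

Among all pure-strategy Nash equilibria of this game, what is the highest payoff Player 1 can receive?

12

Both A is a pure NE (Player 1: 12 ≥ 8; Player 2: 9 ≥ 8). Player 1 gets 12.
Both B is a pure NE (Player 1: 7 ≥ 4; Player 2: 8 ≥ 4). Player 1 gets 7.
Both C is a pure NE (Player 1: 9 ≥ 7; Player 2: 10 ≥ 8). Player 1 gets 9.
Every other cell has a profitable deviation for at least one player. Highest of {12, 7, 9} is 12.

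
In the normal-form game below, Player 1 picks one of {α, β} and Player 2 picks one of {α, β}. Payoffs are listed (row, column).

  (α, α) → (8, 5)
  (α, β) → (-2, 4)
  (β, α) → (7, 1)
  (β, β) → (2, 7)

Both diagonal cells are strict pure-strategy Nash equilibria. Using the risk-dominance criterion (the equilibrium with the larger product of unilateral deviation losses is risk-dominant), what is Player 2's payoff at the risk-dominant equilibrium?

7

At both α: Player 1 loses 8 − 7 = 1 by deviating; Player 2 loses 5 − 4 = 1. Product = 1·1 = 1.
At both β: Player 1 loses 2 − (-2) = 4 by deviating; Player 2 loses 7 − 1 = 6. Product = 4·6 = 24.
24 > 1, so both β is risk-dominant. Player 2's payoff there is 7.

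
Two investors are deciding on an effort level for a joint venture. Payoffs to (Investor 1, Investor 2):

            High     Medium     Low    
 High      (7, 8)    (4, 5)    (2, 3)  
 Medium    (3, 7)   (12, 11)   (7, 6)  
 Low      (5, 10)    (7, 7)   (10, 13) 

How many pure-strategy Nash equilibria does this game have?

3

Both High: Investor 1 gets 7 (best alternative 5); Investor 2 gets 8 (best alternative 5). Neither deviates — NE.
Both Medium: Investor 1 gets 12 (best alternative 7); Investor 2 gets 11 (best alternative 7). Neither deviates — NE.
Both Low: Investor 1 gets 10 (best alternative 7); Investor 2 gets 13 (best alternative 10). Neither deviates — NE.
(High, Medium) is not a NE: Investor 1 would switch to Medium (12 > 4).
No other cell survives both best-response checks, so there are 3 pure NE.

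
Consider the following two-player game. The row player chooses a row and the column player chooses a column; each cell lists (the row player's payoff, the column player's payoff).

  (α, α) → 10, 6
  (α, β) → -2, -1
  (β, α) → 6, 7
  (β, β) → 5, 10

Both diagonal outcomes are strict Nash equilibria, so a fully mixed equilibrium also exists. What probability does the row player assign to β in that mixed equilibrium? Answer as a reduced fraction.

The row player's mix p on α must make the column player indifferent between α and β.
The column player's payoff from α: 6p + 7(1−p). From β: (-1)p + 10(1−p).
Set equal: 7p = 3(1−p) → p = 3/10.
Probability on β is 1 − 3/10 = 7/10.

7/10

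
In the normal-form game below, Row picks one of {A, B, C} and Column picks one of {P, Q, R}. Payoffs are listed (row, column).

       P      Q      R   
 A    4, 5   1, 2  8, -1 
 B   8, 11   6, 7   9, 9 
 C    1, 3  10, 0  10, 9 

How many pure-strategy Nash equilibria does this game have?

2

(B, P): Row gets 8 (best alternative 4); Column gets 11 (best alternative 9). Neither deviates — NE.
(C, R): Row gets 10 (best alternative 9); Column gets 9 (best alternative 3). Neither deviates — NE.
(B, Q) is not a NE: Row would switch to C (10 > 6).
No other cell survives both best-response checks, so there are 2 pure NE.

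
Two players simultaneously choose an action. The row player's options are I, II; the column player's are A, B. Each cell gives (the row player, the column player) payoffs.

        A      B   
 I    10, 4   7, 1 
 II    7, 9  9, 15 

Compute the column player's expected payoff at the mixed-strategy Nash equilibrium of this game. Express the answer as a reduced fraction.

17/3

The row player mixes with probability p on I, chosen so the column player is indifferent: 4p + 9(1−p) = 1p + 15(1−p) gives p = 2/3.
The column player's expected payoff is 4·2/3 + 9·1/3 = 17/3.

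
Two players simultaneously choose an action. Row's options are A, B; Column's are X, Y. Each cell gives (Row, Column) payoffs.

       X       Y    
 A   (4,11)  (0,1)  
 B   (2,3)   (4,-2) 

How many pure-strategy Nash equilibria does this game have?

(A, X): Row gets 4 (best alternative 2); Column gets 11 (best alternative 1). Neither deviates — NE.
(B, Y) is not a NE: Column would switch to X (3 > -2).
No other cell survives both best-response checks, so there is 1 pure NE.

1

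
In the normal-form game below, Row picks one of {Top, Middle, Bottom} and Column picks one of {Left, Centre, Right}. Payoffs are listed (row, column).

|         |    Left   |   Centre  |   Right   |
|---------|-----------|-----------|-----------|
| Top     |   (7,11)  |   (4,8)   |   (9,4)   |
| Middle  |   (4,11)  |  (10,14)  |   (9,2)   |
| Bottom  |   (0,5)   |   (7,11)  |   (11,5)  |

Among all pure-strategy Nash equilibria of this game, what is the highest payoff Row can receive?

(Top, Left) is a pure NE (Row: 7 ≥ 4; Column: 11 ≥ 8). Row gets 7.
(Middle, Centre) is a pure NE (Row: 10 ≥ 7; Column: 14 ≥ 11). Row gets 10.
Every other cell has a profitable deviation for at least one player. Highest of {7, 10} is 10.

10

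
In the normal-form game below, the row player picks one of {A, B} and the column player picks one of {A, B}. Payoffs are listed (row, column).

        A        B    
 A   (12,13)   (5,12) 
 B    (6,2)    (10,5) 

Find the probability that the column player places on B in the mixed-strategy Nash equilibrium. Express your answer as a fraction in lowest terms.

6/11

The column player's mix q on A must make the row player indifferent between A and B.
The row player's payoff from A: 12q + 5(1−q). From B: 6q + 10(1−q).
Set equal: 6q = 5(1−q) → q = 5/11.
Probability on B is 1 − 5/11 = 6/11.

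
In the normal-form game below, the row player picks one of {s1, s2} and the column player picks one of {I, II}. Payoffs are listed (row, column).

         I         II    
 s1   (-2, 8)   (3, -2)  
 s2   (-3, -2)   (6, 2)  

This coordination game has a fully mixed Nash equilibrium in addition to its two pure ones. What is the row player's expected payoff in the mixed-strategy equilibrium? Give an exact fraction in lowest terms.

-3/4

The column player mixes with probability q on I, chosen so the row player is indifferent: (-2)q + 3(1−q) = (-3)q + 6(1−q) gives q = 3/4.
The row player's expected payoff (from either row, since indifferent) is (-2)·3/4 + 3·1/4 = -3/4.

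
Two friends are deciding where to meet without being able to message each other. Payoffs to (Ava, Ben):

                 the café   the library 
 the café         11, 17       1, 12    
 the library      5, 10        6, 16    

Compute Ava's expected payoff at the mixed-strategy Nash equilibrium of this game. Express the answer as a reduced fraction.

61/11

Ben mixes with probability q on the café, chosen so Ava is indifferent: 11q + 1(1−q) = 5q + 6(1−q) gives q = 5/11.
Ava's expected payoff (from either row, since indifferent) is 11·5/11 + 1·6/11 = 61/11.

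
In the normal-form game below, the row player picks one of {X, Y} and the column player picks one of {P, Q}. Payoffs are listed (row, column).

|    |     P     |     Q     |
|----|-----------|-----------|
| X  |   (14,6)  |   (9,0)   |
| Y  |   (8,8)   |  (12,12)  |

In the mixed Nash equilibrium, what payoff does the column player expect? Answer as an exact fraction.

36/5

The row player mixes with probability p on X, chosen so the column player is indifferent: 6p + 8(1−p) = 0p + 12(1−p) gives p = 2/5.
The column player's expected payoff is 6·2/5 + 8·3/5 = 36/5.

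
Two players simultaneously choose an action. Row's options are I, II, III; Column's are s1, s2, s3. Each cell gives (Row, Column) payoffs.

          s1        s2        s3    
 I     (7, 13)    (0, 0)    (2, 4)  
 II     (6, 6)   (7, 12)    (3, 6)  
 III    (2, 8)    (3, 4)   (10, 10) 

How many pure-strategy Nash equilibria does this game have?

(I, s1): Row gets 7 (best alternative 6); Column gets 13 (best alternative 4). Neither deviates — NE.
(II, s2): Row gets 7 (best alternative 3); Column gets 12 (best alternative 6). Neither deviates — NE.
(III, s3): Row gets 10 (best alternative 3); Column gets 10 (best alternative 8). Neither deviates — NE.
(II, s3) is not a NE: Row would switch to III (10 > 3).
No other cell survives both best-response checks, so there are 3 pure NE.

3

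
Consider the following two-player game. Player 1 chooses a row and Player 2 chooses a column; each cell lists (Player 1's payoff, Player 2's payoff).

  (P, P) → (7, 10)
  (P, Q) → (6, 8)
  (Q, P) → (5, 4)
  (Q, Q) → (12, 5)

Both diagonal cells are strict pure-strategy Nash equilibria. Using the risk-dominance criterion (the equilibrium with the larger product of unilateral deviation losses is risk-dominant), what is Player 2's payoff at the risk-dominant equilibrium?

At both P: Player 1 loses 7 − 5 = 2 by deviating; Player 2 loses 10 − 8 = 2. Product = 2·2 = 4.
At both Q: Player 1 loses 12 − 6 = 6 by deviating; Player 2 loses 5 − 4 = 1. Product = 6·1 = 6.
6 > 4, so both Q is risk-dominant. Player 2's payoff there is 5.

5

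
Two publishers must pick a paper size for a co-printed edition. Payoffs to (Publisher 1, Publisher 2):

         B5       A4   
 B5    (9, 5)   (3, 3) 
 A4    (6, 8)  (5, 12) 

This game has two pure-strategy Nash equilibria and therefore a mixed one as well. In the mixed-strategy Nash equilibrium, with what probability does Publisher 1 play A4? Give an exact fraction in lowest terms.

Publisher 1's mix p on B5 must make Publisher 2 indifferent between B5 and A4.
Publisher 2's payoff from B5: 5p + 8(1−p). From A4: 3p + 12(1−p).
Set equal: 2p = 4(1−p) → p = 4/6 = 2/3.
Probability on A4 is 1 − 2/3 = 1/3.

1/3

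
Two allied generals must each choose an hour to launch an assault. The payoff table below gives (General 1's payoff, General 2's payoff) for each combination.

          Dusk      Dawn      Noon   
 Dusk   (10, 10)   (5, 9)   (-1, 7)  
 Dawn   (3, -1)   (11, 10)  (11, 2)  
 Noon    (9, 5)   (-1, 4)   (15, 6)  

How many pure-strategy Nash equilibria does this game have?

Both Dusk: General 1 gets 10 (best alternative 9); General 2 gets 10 (best alternative 9). Neither deviates — NE.
Both Dawn: General 1 gets 11 (best alternative 5); General 2 gets 10 (best alternative 2). Neither deviates — NE.
Both Noon: General 1 gets 15 (best alternative 11); General 2 gets 6 (best alternative 5). Neither deviates — NE.
(Dawn, Noon) is not a NE: General 1 would switch to Noon (15 > 11).
No other cell survives both best-response checks, so there are 3 pure NE.

3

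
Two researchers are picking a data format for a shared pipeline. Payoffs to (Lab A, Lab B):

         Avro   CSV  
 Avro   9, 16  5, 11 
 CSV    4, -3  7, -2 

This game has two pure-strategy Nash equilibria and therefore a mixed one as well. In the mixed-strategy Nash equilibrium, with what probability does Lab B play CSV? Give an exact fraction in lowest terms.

Lab B's mix q on Avro must make Lab A indifferent between Avro and CSV.
Lab A's payoff from Avro: 9q + 5(1−q). From CSV: 4q + 7(1−q).
Set equal: 5q = 2(1−q) → q = 2/7.
Probability on CSV is 1 − 2/7 = 5/7.

5/7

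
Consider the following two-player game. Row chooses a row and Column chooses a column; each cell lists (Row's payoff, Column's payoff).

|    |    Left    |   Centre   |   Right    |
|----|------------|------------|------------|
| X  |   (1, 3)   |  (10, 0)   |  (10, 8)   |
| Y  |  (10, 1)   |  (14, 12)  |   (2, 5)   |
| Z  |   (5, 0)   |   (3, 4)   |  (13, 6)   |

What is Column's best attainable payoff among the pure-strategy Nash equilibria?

12

(Y, Centre) is a pure NE (Row: 14 ≥ 10; Column: 12 ≥ 5). Column gets 12.
(Z, Right) is a pure NE (Row: 13 ≥ 10; Column: 6 ≥ 4). Column gets 6.
Every other cell has a profitable deviation for at least one player. Highest of {12, 6} is 12.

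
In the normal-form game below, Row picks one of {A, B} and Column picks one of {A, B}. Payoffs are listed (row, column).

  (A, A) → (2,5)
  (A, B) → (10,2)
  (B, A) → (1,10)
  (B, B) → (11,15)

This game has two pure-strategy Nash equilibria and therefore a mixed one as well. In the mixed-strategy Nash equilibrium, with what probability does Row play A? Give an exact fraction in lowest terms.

5/8

Row's mix p on A must make Column indifferent between A and B.
Column's payoff from A: 5p + 10(1−p). From B: 2p + 15(1−p).
Set equal: 3p = 5(1−p) → p = 5/8.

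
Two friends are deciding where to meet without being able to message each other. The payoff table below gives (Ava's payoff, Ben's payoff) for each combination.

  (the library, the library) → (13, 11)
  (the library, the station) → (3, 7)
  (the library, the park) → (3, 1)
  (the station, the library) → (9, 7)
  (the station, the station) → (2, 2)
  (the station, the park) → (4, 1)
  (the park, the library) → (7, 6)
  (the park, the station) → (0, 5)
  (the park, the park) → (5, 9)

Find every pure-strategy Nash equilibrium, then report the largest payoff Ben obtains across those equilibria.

11

Both the library is a pure NE (Ava: 13 ≥ 9; Ben: 11 ≥ 7). Ben gets 11.
Both the park is a pure NE (Ava: 5 ≥ 4; Ben: 9 ≥ 6). Ben gets 9.
Every other cell has a profitable deviation for at least one player. Highest of {11, 9} is 11.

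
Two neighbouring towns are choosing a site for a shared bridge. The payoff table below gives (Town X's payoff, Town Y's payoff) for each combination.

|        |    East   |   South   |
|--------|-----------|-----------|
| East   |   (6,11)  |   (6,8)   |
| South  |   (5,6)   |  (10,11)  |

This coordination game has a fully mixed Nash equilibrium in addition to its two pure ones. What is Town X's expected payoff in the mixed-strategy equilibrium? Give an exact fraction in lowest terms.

6

Town Y mixes with probability q on East, chosen so Town X is indifferent: 6q + 6(1−q) = 5q + 10(1−q) gives q = 4/5.
Town X's expected payoff (from either row, since indifferent) is 6·4/5 + 6·1/5 = 6.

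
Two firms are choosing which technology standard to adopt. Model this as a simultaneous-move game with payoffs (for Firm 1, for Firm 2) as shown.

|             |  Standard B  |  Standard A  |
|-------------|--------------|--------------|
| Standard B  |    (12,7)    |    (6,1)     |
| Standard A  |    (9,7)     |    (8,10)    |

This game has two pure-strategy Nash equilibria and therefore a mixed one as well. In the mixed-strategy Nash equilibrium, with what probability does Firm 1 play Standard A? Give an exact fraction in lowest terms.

Firm 1's mix p on Standard B must make Firm 2 indifferent between Standard B and Standard A.
Firm 2's payoff from Standard B: 7p + 7(1−p). From Standard A: 1p + 10(1−p).
Set equal: 6p = 3(1−p) → p = 3/9 = 1/3.
Probability on Standard A is 1 − 1/3 = 2/3.

2/3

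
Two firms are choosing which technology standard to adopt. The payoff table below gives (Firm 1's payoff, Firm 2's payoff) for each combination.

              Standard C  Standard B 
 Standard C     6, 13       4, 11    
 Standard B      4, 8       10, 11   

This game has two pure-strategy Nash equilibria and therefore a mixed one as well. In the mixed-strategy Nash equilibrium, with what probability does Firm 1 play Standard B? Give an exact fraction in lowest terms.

2/5

Firm 1's mix p on Standard C must make Firm 2 indifferent between Standard C and Standard B.
Firm 2's payoff from Standard C: 13p + 8(1−p). From Standard B: 11p + 11(1−p).
Set equal: 2p = 3(1−p) → p = 3/5.
Probability on Standard B is 1 − 3/5 = 2/5.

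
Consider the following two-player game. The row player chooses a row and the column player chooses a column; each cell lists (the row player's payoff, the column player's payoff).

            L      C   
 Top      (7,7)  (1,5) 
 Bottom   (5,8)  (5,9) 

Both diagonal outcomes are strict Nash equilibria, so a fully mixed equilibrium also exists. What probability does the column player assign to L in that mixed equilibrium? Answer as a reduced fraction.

2/3

The column player's mix q on L must make the row player indifferent between Top and Bottom.
The row player's payoff from Top: 7q + 1(1−q). From Bottom: 5q + 5(1−q).
Set equal: 2q = 4(1−q) → q = 4/6 = 2/3.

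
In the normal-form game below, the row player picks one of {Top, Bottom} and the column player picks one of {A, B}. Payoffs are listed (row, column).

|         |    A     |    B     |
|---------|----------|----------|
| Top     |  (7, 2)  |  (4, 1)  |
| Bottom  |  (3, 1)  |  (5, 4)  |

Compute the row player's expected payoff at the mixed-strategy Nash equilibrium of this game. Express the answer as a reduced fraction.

The column player mixes with probability q on A, chosen so the row player is indifferent: 7q + 4(1−q) = 3q + 5(1−q) gives q = 1/5.
The row player's expected payoff (from either row, since indifferent) is 7·1/5 + 4·4/5 = 23/5.

23/5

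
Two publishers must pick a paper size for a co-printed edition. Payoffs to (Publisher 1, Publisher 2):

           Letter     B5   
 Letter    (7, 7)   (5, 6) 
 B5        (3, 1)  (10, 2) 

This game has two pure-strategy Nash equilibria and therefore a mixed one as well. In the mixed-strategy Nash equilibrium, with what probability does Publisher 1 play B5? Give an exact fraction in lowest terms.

Publisher 1's mix p on Letter must make Publisher 2 indifferent between Letter and B5.
Publisher 2's payoff from Letter: 7p + 1(1−p). From B5: 6p + 2(1−p).
Set equal: 1p = 1(1−p) → p = 1/2.
Probability on B5 is 1 − 1/2 = 1/2.

1/2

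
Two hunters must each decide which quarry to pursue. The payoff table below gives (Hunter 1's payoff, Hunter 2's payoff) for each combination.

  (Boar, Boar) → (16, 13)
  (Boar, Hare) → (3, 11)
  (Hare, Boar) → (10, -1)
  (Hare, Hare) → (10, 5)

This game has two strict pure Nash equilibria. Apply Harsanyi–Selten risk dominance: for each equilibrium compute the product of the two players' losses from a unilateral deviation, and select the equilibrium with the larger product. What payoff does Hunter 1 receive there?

At both Boar: Hunter 1 loses 16 − 10 = 6 by deviating; Hunter 2 loses 13 − 11 = 2. Product = 6·2 = 12.
At both Hare: Hunter 1 loses 10 − 3 = 7 by deviating; Hunter 2 loses 5 − (-1) = 6. Product = 7·6 = 42.
42 > 12, so both Hare is risk-dominant. Hunter 1's payoff there is 10.

10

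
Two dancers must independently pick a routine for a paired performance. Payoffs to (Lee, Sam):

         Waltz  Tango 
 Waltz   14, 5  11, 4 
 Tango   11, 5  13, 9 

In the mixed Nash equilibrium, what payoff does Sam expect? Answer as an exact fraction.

5

Lee mixes with probability p on Waltz, chosen so Sam is indifferent: 5p + 5(1−p) = 4p + 9(1−p) gives p = 4/5.
Sam's expected payoff is 5·4/5 + 5·1/5 = 5.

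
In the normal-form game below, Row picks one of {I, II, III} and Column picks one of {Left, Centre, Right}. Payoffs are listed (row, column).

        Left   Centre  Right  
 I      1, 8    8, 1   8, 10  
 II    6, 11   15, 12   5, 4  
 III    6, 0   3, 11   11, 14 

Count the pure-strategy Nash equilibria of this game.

2

(II, Centre): Row gets 15 (best alternative 8); Column gets 12 (best alternative 11). Neither deviates — NE.
(III, Right): Row gets 11 (best alternative 8); Column gets 14 (best alternative 11). Neither deviates — NE.
(I, Left) is not a NE: Row would switch to II (6 > 1).
No other cell survives both best-response checks, so there are 2 pure NE.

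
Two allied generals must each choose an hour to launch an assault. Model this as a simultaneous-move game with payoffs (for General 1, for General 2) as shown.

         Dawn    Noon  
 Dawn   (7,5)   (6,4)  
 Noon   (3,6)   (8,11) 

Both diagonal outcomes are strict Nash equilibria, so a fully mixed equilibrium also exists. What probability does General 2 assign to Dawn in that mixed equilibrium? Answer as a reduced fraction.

1/3

General 2's mix q on Dawn must make General 1 indifferent between Dawn and Noon.
General 1's payoff from Dawn: 7q + 6(1−q). From Noon: 3q + 8(1−q).
Set equal: 4q = 2(1−q) → q = 2/6 = 1/3.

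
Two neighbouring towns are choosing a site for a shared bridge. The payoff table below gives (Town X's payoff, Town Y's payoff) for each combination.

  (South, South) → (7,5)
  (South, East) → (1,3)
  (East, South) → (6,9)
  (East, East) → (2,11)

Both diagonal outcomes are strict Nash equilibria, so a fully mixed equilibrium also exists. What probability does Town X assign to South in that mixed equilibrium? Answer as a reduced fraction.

Town X's mix p on South must make Town Y indifferent between South and East.
Town Y's payoff from South: 5p + 9(1−p). From East: 3p + 11(1−p).
Set equal: 2p = 2(1−p) → p = 2/4 = 1/2.

1/2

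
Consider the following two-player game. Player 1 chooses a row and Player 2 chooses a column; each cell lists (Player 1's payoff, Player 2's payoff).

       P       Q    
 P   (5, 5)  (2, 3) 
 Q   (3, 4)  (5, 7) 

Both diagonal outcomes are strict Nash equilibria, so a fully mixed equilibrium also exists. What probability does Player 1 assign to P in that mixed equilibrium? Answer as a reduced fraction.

3/5

Player 1's mix p on P must make Player 2 indifferent between P and Q.
Player 2's payoff from P: 5p + 4(1−p). From Q: 3p + 7(1−p).
Set equal: 2p = 3(1−p) → p = 3/5.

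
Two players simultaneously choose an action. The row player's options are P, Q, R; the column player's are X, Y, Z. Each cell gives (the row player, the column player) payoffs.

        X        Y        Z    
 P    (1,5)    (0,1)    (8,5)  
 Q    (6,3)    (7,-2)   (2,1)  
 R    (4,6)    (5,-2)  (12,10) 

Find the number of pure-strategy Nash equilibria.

(Q, X): the row player gets 6 (best alternative 4); the column player gets 3 (best alternative 1). Neither deviates — NE.
(R, Z): the row player gets 12 (best alternative 8); the column player gets 10 (best alternative 6). Neither deviates — NE.
(P, X) is not a NE: the row player would switch to Q (6 > 1).
No other cell survives both best-response checks, so there are 2 pure NE.

2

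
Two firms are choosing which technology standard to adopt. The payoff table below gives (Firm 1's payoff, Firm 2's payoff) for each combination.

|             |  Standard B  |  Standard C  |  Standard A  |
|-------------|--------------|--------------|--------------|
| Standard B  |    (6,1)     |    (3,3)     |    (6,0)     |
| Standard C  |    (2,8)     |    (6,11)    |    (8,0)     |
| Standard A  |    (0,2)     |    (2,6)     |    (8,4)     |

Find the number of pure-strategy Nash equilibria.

1

Both Standard C: Firm 1 gets 6 (best alternative 3); Firm 2 gets 11 (best alternative 8). Neither deviates — NE.
Both Standard B is not a NE: Firm 2 would switch to Standard C (3 > 1).
No other cell survives both best-response checks, so there is 1 pure NE.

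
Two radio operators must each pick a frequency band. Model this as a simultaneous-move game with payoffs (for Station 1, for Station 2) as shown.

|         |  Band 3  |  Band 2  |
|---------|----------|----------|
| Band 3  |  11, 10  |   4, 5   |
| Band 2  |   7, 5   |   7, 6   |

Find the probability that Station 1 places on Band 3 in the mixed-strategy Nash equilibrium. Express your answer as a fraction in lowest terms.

1/6

Station 1's mix p on Band 3 must make Station 2 indifferent between Band 3 and Band 2.
Station 2's payoff from Band 3: 10p + 5(1−p). From Band 2: 5p + 6(1−p).
Set equal: 5p = 1(1−p) → p = 1/6.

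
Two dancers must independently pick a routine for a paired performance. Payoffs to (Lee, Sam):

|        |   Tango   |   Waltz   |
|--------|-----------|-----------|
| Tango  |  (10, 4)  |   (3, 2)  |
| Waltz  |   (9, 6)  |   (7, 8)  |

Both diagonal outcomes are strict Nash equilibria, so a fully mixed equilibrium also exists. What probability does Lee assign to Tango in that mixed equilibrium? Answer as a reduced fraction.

Lee's mix p on Tango must make Sam indifferent between Tango and Waltz.
Sam's payoff from Tango: 4p + 6(1−p). From Waltz: 2p + 8(1−p).
Set equal: 2p = 2(1−p) → p = 2/4 = 1/2.

1/2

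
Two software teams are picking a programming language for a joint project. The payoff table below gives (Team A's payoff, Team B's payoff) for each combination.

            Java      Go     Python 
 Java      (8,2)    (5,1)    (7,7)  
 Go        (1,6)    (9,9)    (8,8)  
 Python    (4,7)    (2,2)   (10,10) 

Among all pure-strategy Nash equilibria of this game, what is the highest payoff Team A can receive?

10

Both Go is a pure NE (Team A: 9 ≥ 5; Team B: 9 ≥ 8). Team A gets 9.
Both Python is a pure NE (Team A: 10 ≥ 8; Team B: 10 ≥ 7). Team A gets 10.
Every other cell has a profitable deviation for at least one player. Highest of {9, 10} is 10.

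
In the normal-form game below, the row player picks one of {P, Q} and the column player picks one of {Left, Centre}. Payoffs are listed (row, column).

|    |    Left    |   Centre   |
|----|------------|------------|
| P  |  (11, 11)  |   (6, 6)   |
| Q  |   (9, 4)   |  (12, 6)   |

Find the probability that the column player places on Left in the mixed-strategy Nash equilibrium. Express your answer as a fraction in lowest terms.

3/4

The column player's mix q on Left must make the row player indifferent between P and Q.
The row player's payoff from P: 11q + 6(1−q). From Q: 9q + 12(1−q).
Set equal: 2q = 6(1−q) → q = 6/8 = 3/4.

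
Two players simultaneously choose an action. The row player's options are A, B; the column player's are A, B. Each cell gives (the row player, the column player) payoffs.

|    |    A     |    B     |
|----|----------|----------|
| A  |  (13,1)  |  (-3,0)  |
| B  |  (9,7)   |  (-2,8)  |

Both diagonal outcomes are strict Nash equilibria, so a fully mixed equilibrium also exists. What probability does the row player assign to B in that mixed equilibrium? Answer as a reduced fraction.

The row player's mix p on A must make the column player indifferent between A and B.
The column player's payoff from A: 1p + 7(1−p). From B: 0p + 8(1−p).
Set equal: 1p = 1(1−p) → p = 1/2.
Probability on B is 1 − 1/2 = 1/2.

1/2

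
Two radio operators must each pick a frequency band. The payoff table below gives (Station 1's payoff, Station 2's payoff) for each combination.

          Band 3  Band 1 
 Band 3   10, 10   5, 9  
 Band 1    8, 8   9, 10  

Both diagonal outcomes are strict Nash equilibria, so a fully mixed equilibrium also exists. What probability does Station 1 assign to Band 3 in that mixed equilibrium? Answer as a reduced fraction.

Station 1's mix p on Band 3 must make Station 2 indifferent between Band 3 and Band 1.
Station 2's payoff from Band 3: 10p + 8(1−p). From Band 1: 9p + 10(1−p).
Set equal: 1p = 2(1−p) → p = 2/3.

2/3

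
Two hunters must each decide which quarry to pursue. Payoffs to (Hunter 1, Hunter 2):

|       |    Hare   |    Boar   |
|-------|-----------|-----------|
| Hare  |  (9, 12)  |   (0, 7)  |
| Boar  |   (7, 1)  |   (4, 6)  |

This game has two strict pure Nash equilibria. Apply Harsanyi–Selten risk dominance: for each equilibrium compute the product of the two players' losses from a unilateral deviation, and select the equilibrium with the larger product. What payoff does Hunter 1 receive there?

4

At both Hare: Hunter 1 loses 9 − 7 = 2 by deviating; Hunter 2 loses 12 − 7 = 5. Product = 2·5 = 10.
At both Boar: Hunter 1 loses 4 − 0 = 4 by deviating; Hunter 2 loses 6 − 1 = 5. Product = 4·5 = 20.
20 > 10, so both Boar is risk-dominant. Hunter 1's payoff there is 4.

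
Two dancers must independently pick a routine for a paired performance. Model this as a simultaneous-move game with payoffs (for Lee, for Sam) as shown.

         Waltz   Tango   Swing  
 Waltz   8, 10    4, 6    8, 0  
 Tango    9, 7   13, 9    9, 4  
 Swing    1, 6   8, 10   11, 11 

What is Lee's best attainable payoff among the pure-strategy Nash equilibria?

13

Both Tango is a pure NE (Lee: 13 ≥ 8; Sam: 9 ≥ 7). Lee gets 13.
Both Swing is a pure NE (Lee: 11 ≥ 9; Sam: 11 ≥ 10). Lee gets 11.
Every other cell has a profitable deviation for at least one player. Highest of {13, 11} is 13.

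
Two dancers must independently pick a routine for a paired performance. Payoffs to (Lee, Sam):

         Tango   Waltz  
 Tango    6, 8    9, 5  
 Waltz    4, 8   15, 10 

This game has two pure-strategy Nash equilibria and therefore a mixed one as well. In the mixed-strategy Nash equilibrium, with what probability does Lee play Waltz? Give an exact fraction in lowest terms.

3/5

Lee's mix p on Tango must make Sam indifferent between Tango and Waltz.
Sam's payoff from Tango: 8p + 8(1−p). From Waltz: 5p + 10(1−p).
Set equal: 3p = 2(1−p) → p = 2/5.
Probability on Waltz is 1 − 2/5 = 3/5.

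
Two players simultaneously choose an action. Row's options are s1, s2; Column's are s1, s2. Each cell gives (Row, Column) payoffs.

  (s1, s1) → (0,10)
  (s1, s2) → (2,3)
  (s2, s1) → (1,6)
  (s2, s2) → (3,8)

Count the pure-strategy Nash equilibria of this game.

1

Both s2: Row gets 3 (best alternative 2); Column gets 8 (best alternative 6). Neither deviates — NE.
Both s1 is not a NE: Row would switch to s2 (1 > 0).
No other cell survives both best-response checks, so there is 1 pure NE.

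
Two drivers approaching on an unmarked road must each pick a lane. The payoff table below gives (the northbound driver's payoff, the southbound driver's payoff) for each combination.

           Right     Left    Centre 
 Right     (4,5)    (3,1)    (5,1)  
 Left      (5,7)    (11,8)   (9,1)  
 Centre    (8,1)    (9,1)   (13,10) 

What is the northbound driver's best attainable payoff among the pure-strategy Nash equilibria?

13

Both Left is a pure NE (the northbound driver: 11 ≥ 9; the southbound driver: 8 ≥ 7). The northbound driver gets 11.
Both Centre is a pure NE (the northbound driver: 13 ≥ 9; the southbound driver: 10 ≥ 1). The northbound driver gets 13.
Every other cell has a profitable deviation for at least one player. Highest of {11, 13} is 13.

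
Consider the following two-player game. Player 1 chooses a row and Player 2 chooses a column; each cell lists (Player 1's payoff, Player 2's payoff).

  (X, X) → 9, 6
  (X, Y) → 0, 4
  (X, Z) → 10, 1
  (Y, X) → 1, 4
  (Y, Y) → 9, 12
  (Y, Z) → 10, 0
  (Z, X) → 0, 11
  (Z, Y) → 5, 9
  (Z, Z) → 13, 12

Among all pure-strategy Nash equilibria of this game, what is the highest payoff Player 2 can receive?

12

Both X is a pure NE (Player 1: 9 ≥ 1; Player 2: 6 ≥ 4). Player 2 gets 6.
Both Y is a pure NE (Player 1: 9 ≥ 5; Player 2: 12 ≥ 4). Player 2 gets 12.
Both Z is a pure NE (Player 1: 13 ≥ 10; Player 2: 12 ≥ 11). Player 2 gets 12.
Every other cell has a profitable deviation for at least one player. Highest of {6, 12, 12} is 12.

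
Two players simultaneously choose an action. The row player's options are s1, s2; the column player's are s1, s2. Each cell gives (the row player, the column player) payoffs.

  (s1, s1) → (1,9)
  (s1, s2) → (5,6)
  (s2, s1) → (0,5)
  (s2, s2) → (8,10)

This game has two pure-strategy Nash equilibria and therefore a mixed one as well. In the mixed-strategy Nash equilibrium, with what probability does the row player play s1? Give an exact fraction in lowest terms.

The row player's mix p on s1 must make the column player indifferent between s1 and s2.
The column player's payoff from s1: 9p + 5(1−p). From s2: 6p + 10(1−p).
Set equal: 3p = 5(1−p) → p = 5/8.

5/8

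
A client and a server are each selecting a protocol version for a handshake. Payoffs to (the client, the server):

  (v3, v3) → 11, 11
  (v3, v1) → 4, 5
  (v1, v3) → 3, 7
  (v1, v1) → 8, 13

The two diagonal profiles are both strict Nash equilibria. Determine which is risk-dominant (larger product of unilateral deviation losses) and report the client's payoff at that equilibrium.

At both v3: the client loses 11 − 3 = 8 by deviating; the server loses 11 − 5 = 6. Product = 8·6 = 48.
At both v1: the client loses 8 − 4 = 4 by deviating; the server loses 13 − 7 = 6. Product = 4·6 = 24.
48 > 24, so both v3 is risk-dominant. The client's payoff there is 11.

11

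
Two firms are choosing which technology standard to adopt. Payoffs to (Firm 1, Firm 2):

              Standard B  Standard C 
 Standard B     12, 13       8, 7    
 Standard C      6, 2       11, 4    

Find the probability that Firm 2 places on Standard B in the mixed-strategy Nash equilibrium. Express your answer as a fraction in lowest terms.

1/3

Firm 2's mix q on Standard B must make Firm 1 indifferent between Standard B and Standard C.
Firm 1's payoff from Standard B: 12q + 8(1−q). From Standard C: 6q + 11(1−q).
Set equal: 6q = 3(1−q) → q = 3/9 = 1/3.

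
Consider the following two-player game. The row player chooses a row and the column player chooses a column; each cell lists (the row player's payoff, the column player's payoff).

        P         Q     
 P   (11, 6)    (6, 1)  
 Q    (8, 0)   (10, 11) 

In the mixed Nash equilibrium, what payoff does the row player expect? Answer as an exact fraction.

62/7

The column player mixes with probability q on P, chosen so the row player is indifferent: 11q + 6(1−q) = 8q + 10(1−q) gives q = 4/7.
The row player's expected payoff (from either row, since indifferent) is 11·4/7 + 6·3/7 = 62/7.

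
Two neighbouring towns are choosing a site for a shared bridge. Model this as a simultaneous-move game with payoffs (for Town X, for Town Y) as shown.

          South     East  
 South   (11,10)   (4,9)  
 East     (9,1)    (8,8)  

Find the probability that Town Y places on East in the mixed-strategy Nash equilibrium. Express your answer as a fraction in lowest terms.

1/3

Town Y's mix q on South must make Town X indifferent between South and East.
Town X's payoff from South: 11q + 4(1−q). From East: 9q + 8(1−q).
Set equal: 2q = 4(1−q) → q = 4/6 = 2/3.
Probability on East is 1 − 2/3 = 1/3.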